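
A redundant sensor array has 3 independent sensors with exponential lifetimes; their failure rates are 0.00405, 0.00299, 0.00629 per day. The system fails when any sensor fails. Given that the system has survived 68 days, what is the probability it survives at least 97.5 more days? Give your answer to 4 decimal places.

Time to first failure ~ Exp(Σλ) with Σλ = 0.01333.
By memorylessness, P(T > 68+97.5 | T > 68) = P(T > 97.5) = e^(−0.01333·97.5) ≈ 0.2726.

0.2726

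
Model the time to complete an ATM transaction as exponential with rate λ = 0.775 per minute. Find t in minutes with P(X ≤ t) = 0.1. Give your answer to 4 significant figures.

0.1359

Set 1 − e^(−λt) = 0.1, so t = −ln(0.9)/λ = 0.10536/0.775 ≈ 0.135949 minutes.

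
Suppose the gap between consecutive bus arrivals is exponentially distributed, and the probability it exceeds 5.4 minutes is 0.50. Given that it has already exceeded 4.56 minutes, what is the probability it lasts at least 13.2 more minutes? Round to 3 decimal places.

0.184

From e^(−λ·5.4) = 0.50, λ = −ln(0.50)/5.4 = 0.128361.
Memoryless: P(X > 4.56+13.2 | X > 4.56) = P(X > 13.2) = e^(−0.128361·13.2) ≈ 0.184.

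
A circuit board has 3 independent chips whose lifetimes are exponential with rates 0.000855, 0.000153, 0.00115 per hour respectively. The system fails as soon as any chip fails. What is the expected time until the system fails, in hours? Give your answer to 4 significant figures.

463.4

The time to first failure is exponential with rate Σλ = 0.000855 + 0.000153 + 0.00115 = 0.002158.
E[min] = 1/Σλ = 1/0.002158 = 463.392 hours.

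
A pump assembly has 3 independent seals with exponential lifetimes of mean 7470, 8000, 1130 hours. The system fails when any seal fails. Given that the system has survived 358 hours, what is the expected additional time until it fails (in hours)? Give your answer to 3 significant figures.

874

First-failure rate Σλ = 1/7470 + 1/8000 + 1/1130 = 0.00114382.
By memorylessness the expected residual is 1/Σλ = 874.26 hours, regardless of the 358 already elapsed.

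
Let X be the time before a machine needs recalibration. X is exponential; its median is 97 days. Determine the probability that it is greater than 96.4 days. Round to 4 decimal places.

For an exponential, median = ln(2)/λ, so λ = ln 2 / 97 = 0.00714585 per day.
P(X > 96.4) = e^(−λ·96.4) = e^(−0.68886) ≈ 0.5021.

0.5021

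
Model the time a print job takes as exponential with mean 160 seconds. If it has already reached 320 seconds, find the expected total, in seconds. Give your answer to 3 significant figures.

The rate is λ = 1/160 = 0.00625 per second.
By memorylessness, E[X | X > 320] = 320 + 1/λ = 320 + 160 = 480 seconds.

480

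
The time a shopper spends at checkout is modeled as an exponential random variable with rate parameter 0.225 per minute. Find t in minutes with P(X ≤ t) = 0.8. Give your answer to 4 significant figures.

Set 1 − e^(−λt) = 0.8, so t = −ln(0.2)/λ = 1.6094/0.225 ≈ 7.15306 minutes.

7.153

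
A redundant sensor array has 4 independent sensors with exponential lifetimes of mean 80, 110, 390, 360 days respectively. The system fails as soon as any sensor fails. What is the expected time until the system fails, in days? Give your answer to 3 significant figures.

37.1

The first failure time is exponential with rate Σλ_i = 1/80 + 1/110 + 1/390 + 1/360 = 0.0269328 per day.
E[min] = 1/Σλ = 1/0.0269328 = 37.1295 days.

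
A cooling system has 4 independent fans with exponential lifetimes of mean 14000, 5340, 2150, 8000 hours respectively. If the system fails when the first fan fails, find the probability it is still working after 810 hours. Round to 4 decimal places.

0.5028

The first failure time is exponential with rate Σλ_i = 1/14000 + 1/5340 + 1/2150 + 1/8000 = 0.000848811 per hour.
P(min > 810) = e^(−0.000848811·810) = e^(−0.68754) ≈ 0.5028.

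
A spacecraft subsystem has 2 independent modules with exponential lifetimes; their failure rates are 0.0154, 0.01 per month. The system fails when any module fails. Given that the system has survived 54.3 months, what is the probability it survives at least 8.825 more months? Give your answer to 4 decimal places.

Time to first failure ~ Exp(Σλ) with Σλ = 0.0254.
By memorylessness, P(T > 54.3+8.825 | T > 54.3) = P(T > 8.825) = e^(−0.0254·8.825) ≈ 0.7992.

0.7992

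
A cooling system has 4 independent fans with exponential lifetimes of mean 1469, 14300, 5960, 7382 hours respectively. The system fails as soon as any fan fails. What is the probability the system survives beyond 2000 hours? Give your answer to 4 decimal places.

0.1215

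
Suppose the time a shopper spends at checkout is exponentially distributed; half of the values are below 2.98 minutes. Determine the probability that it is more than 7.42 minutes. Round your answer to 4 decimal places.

0.1780

For an exponential, median = ln(2)/λ, so λ = ln 2 / 2.98 = 0.2326 per minute.
P(X > 7.42) = e^(−λ·7.42) = e^(−1.7259) ≈ 0.1780.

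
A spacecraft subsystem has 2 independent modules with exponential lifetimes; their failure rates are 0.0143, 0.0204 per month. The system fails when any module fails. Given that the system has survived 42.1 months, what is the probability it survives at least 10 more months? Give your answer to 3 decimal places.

Time to first failure ~ Exp(Σλ) with Σλ = 0.0347.
By memorylessness, P(T > 42.1+10 | T > 42.1) = P(T > 10) = e^(−0.0347·10) ≈ 0.707.

0.707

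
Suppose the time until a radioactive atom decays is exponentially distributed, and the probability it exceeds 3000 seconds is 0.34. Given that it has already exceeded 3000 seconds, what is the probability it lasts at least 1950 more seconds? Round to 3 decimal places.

0.496

From e^(−λ·3000) = 0.34, λ = −ln(0.34)/3000 = 0.000359603.
Memoryless: P(X > 3000+1950 | X > 3000) = P(X > 1950) = e^(−0.000359603·1950) ≈ 0.496.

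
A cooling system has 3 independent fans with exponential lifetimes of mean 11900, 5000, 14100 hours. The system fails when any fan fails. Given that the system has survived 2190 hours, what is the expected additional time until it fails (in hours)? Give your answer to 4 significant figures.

First-failure rate Σλ = 1/11900 + 1/5000 + 1/14100 = 0.000354956.
By memorylessness the expected residual is 1/Σλ = 2817.25 hours, regardless of the 2190 already elapsed.

2817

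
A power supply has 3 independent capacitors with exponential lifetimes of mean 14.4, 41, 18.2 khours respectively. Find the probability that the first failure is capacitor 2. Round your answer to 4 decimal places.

Rates: λ_i = 1/mean_i → 0.0694444, 0.0243902, 0.0549451; Σλ = 0.14878.
P(capacitor 2 first) = λ_2/Σλ = 0.0243902/0.14878 ≈ 0.1639.

0.1639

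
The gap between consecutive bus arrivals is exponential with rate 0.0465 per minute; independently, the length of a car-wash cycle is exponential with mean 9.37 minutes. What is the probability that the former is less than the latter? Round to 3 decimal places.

λ_1 = 0.0465, λ_2 = 1/9.37 = 0.106724.
For independent exponentials, P(the former < the latter) = λ_1/(λ_1+λ_2) = 0.0465/0.153224 ≈ 0.303.

0.303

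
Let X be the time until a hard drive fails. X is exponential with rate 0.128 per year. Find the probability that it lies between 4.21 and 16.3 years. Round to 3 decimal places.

P(4.21 < X < 16.3) = e^(−λ·4.21) − e^(−λ·16.3) = 0.58340 − 0.12413 ≈ 0.459.

0.459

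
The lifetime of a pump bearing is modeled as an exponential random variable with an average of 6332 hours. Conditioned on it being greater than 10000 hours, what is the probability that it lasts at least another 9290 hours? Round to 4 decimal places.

0.2306

The rate is λ = 1/6332 = 0.000157928 per hour.
The exponential is memoryless, so the remaining time is again Exp(λ): the condition X > 10000 is irrelevant.
P(X > 9290) = e^(−1.4672) ≈ 0.2306.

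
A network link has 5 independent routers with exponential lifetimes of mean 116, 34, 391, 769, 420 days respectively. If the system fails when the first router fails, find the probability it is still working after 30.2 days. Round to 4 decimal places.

0.2626

The first failure time is exponential with rate Σλ_i = 1/116 + 1/34 + 1/391 + 1/769 + 1/420 = 0.0442713 per day.
P(min > 30.2) = e^(−0.0442713·30.2) = e^(−1.337) ≈ 0.2626.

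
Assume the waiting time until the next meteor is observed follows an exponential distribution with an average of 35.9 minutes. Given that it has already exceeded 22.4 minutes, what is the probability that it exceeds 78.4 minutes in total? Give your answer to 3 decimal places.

The rate is λ = 1/35.9 = 0.0278552 per minute.
By the memoryless property, P(X > 22.4+56 | X > 22.4) = P(X > 56).
P(X > 56) = e^(−1.5599) ≈ 0.210.

0.210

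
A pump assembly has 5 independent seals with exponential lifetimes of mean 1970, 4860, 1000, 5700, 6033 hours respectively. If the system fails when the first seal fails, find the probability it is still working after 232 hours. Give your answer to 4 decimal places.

0.6209

The first failure time is exponential with rate Σλ_i = 1/1970 + 1/4860 + 1/1000 + 1/5700 + 1/6033 = 0.00205457 per hour.
P(min > 232) = e^(−0.00205457·232) = e^(−0.47666) ≈ 0.6209.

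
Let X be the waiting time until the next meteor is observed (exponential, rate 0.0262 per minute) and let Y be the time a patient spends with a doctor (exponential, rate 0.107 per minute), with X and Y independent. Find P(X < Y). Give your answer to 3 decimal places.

0.197

λ_1 = 0.0262, λ_2 = 0.107.
For independent exponentials, P(X < Y) = λ_1/(λ_1+λ_2) = 0.0262/0.1332 ≈ 0.197.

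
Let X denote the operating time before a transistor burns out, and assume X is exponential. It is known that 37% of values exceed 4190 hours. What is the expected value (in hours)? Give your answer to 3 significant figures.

4210

e^(−λ·4190) = 0.37 ⇒ λ = −ln(0.37)/4190 = 0.000237292.
Mean = 1/λ = 4214.22 hours.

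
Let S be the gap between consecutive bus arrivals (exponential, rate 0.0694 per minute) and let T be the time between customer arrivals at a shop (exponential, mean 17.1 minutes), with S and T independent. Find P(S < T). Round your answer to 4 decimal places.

λ_1 = 0.0694, λ_2 = 1/17.1 = 0.0584795.
For independent exponentials, P(S < T) = λ_1/(λ_1+λ_2) = 0.0694/0.12788 ≈ 0.5427.

0.5427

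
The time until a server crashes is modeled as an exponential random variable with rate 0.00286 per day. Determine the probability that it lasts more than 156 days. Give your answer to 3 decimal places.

P(X > 156) = e^(−λ·156) = e^(−0.44616) ≈ 0.640.

0.640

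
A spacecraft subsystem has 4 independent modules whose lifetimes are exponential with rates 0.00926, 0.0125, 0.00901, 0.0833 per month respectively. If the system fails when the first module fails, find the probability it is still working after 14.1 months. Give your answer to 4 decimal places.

0.2002

The time to first failure is exponential with rate Σλ = 0.00926 + 0.0125 + 0.00901 + 0.0833 = 0.11407.
P(min > 14.1) = e^(−0.11407·14.1) = e^(−1.6084) ≈ 0.2002.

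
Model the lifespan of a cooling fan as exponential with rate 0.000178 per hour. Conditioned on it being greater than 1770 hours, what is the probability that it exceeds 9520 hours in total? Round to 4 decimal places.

0.2517

P(X > s+t | X > s) = e^(−λ(s+t))/e^(−λs) = e^(−λt), independent of s = 1770.
P(X > 7750) = e^(−1.3795) ≈ 0.2517.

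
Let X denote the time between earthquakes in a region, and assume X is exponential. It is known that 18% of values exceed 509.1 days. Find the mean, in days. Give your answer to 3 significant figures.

297

e^(−λ·509.1) = 0.18 ⇒ λ = −ln(0.18)/509.1 = 0.00336829.
Mean = 1/λ = 296.886 days.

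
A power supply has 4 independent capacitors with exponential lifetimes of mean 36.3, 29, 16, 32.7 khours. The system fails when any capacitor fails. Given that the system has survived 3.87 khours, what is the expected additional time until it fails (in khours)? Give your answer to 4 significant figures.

6.447

First-failure rate Σλ = 1/36.3 + 1/29 + 1/16 + 1/32.7 = 0.155112.
By memorylessness the expected residual is 1/Σλ = 6.44695 khours, regardless of the 3.87 already elapsed.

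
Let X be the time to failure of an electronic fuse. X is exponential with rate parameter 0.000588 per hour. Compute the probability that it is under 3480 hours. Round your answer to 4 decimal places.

0.8708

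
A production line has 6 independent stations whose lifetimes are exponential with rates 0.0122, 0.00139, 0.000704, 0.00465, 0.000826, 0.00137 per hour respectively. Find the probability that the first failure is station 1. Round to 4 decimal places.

0.5771

The time to first failure is exponential with rate Σλ = 0.0122 + 0.00139 + 0.000704 + 0.00465 + 0.000826 + 0.00137 = 0.02114.
P(station 1 first) = λ_1/Σλ = 0.0122/0.02114 ≈ 0.5771.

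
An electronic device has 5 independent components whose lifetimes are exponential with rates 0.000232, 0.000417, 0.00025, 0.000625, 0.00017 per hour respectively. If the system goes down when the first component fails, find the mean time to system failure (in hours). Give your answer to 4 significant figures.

590.3

The time to first failure is exponential with rate Σλ = 0.000232 + 0.000417 + 0.00025 + 0.000625 + 0.00017 = 0.001694.
E[min] = 1/Σλ = 1/0.001694 = 590.319 hours.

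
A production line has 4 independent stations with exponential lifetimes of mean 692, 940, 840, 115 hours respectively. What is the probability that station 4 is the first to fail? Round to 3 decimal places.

0.702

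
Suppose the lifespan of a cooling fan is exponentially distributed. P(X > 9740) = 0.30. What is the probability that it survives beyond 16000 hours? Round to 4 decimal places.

0.1384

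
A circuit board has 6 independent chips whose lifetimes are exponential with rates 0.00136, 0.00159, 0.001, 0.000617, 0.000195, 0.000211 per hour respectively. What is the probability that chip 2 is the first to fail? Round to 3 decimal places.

The time to first failure is exponential with rate Σλ = 0.00136 + 0.00159 + 0.001 + 0.000617 + 0.000195 + 0.000211 = 0.004973.
P(chip 2 first) = λ_2/Σλ = 0.00159/0.004973 ≈ 0.320.

0.320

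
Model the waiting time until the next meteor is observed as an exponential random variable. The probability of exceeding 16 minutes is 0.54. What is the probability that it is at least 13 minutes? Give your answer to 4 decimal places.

0.6061

e^(−λ·16) = 0.54 ⇒ λ = −ln(0.54)/16 = 0.0385116.
P(X > 13) = e^(−0.0385116·13) = e^(−0.50065) ≈ 0.6061.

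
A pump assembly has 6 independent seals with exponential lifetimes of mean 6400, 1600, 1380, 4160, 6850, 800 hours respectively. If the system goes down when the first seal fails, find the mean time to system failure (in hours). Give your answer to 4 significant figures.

The first failure time is exponential with rate Σλ_i = 1/6400 + 1/1600 + 1/1380 + 1/4160 + 1/6850 + 1/800 = 0.00314226 per hour.
E[min] = 1/Σλ = 1/0.00314226 = 318.243 hours.

318.2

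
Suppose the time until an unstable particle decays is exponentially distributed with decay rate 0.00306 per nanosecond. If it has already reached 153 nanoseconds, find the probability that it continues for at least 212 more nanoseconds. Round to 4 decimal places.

By the memoryless property, P(X > 153+212 | X > 153) = P(X > 212).
P(X > 212) = e^(−0.64872) ≈ 0.5227.

0.5227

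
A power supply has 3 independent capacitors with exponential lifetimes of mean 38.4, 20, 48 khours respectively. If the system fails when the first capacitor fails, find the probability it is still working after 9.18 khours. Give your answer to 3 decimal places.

0.411

The first failure time is exponential with rate Σλ_i = 1/38.4 + 1/20 + 1/48 = 0.096875 per khour.
P(min > 9.18) = e^(−0.096875·9.18) = e^(−0.88931) ≈ 0.411.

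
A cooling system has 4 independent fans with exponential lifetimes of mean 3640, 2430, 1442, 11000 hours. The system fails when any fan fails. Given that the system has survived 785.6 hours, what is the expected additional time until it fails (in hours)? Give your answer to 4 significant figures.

First-failure rate Σλ = 1/3640 + 1/2430 + 1/1442 + 1/11000 = 0.00147064.
By memorylessness the expected residual is 1/Σλ = 679.977 hours, regardless of the 785.6 already elapsed.

680.0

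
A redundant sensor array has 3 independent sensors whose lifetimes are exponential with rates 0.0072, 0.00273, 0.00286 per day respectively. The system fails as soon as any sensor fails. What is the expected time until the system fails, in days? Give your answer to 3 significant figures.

The time to first failure is exponential with rate Σλ = 0.0072 + 0.00273 + 0.00286 = 0.01279.
E[min] = 1/Σλ = 1/0.01279 = 78.1861 days.

78.2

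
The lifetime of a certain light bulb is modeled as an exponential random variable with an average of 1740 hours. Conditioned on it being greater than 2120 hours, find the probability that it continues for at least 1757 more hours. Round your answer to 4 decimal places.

0.3643

The rate is λ = 1/1740 = 0.000574713 per hour.
The exponential is memoryless, so the remaining time is again Exp(λ): the condition X > 2120 is irrelevant.
P(X > 1757) = e^(−1.0098) ≈ 0.3643.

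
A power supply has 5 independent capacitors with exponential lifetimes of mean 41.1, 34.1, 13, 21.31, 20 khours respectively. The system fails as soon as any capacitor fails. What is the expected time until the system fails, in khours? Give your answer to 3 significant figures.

4.40

The first failure time is exponential with rate Σλ_i = 1/41.1 + 1/34.1 + 1/13 + 1/21.31 + 1/20 = 0.227506 per khour.
E[min] = 1/Σλ = 1/0.227506 = 4.39549 khours.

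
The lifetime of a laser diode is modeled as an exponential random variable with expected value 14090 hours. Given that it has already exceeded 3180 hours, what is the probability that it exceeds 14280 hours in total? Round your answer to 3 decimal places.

The rate is λ = 1/14090 = 0.0000709723 per hour.
The exponential is memoryless, so the remaining time is again Exp(λ): the condition X > 3180 is irrelevant.
P(X > 11100) = e^(−0.78779) ≈ 0.455.

0.455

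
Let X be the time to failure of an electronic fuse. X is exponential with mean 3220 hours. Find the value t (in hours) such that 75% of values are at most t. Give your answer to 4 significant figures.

4464

The rate is λ = 1/3220 = 0.000310559 per hour.
Set 1 − e^(−λt) = 0.75, so t = −ln(0.25)/λ = 1.3863/0.000310559 ≈ 4463.87 hours.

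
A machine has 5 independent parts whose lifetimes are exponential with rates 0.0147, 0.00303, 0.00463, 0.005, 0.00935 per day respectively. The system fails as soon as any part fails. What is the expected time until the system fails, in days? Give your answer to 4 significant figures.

The time to first failure is exponential with rate Σλ = 0.0147 + 0.00303 + 0.00463 + 0.005 + 0.00935 = 0.03671.
E[min] = 1/Σλ = 1/0.03671 = 27.2405 days.

27.24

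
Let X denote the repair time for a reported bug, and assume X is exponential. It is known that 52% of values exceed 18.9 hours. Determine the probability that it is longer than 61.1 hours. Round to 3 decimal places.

0.121

e^(−λ·18.9) = 0.52 ⇒ λ = −ln(0.52)/18.9 = 0.0345993.
P(X > 61.1) = e^(−0.0345993·61.1) = e^(−2.114) ≈ 0.121.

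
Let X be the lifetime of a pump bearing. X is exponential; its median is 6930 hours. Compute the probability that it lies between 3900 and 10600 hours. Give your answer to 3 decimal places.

For an exponential, median = ln(2)/λ, so λ = ln 2 / 6930 = 0.000100021 per hour.
P(3900 < X < 10600) = e^(−λ·3900) − e^(−λ·10600) = 0.67700 − 0.34638 ≈ 0.331.

0.331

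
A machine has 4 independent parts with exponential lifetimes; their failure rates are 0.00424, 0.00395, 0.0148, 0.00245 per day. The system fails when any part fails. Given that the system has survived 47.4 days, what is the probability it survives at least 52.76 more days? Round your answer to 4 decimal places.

0.2613

Time to first failure ~ Exp(Σλ) with Σλ = 0.02544.
By memorylessness, P(T > 47.4+52.76 | T > 47.4) = P(T > 52.76) = e^(−0.02544·52.76) ≈ 0.2613.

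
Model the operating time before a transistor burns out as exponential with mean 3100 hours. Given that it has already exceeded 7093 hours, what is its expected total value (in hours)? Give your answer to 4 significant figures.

The rate is λ = 1/3100 = 0.000322581 per hour.
By memorylessness, E[X | X > 7093] = 7093 + 1/λ = 7093 + 3100 = 10193 hours.

10190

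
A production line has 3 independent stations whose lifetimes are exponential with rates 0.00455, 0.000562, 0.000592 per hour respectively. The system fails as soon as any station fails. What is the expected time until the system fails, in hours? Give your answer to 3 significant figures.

175

The time to first failure is exponential with rate Σλ = 0.00455 + 0.000562 + 0.000592 = 0.005704.
E[min] = 1/Σλ = 1/0.005704 = 175.316 hours.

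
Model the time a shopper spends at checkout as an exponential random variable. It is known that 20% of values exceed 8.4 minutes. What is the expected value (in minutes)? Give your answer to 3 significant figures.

e^(−λ·8.4) = 0.20 ⇒ λ = −ln(0.20)/8.4 = 0.1916.
Mean = 1/λ = 5.21921 minutes.

5.22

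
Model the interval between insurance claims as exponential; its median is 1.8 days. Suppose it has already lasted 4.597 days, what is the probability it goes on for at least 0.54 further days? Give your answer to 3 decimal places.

For an exponential, median = ln(2)/λ, so λ = ln 2 / 1.8 = 0.385082 per day.
P(X > s+t | X > s) = e^(−λ(s+t))/e^(−λs) = e^(−λt), independent of s = 4.597.
P(X > 0.54) = e^(−0.20794) ≈ 0.812.

0.812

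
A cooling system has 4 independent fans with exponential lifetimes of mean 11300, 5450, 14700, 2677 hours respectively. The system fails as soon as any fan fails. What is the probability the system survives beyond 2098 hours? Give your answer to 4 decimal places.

0.2238

The first failure time is exponential with rate Σλ_i = 1/11300 + 1/5450 + 1/14700 + 1/2677 = 0.000713562 per hour.
P(min > 2098) = e^(−0.000713562·2098) = e^(−1.4971) ≈ 0.2238.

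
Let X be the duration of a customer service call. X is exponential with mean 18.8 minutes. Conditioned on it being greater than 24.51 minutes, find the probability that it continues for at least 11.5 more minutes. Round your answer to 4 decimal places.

0.5424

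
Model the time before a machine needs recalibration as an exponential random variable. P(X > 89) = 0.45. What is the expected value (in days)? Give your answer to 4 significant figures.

e^(−λ·89) = 0.45 ⇒ λ = −ln(0.45)/89 = 0.008972.
Mean = 1/λ = 111.458 days.

111.5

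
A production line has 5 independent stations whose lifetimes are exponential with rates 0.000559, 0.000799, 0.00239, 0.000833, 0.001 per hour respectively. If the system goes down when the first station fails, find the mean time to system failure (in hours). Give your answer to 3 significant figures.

179

The time to first failure is exponential with rate Σλ = 0.000559 + 0.000799 + 0.00239 + 0.000833 + 0.001 = 0.005581.
E[min] = 1/Σλ = 1/0.005581 = 179.179 hours.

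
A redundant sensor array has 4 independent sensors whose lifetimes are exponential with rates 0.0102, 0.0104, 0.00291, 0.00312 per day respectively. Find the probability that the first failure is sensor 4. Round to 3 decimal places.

The time to first failure is exponential with rate Σλ = 0.0102 + 0.0104 + 0.00291 + 0.00312 = 0.02663.
P(sensor 4 first) = λ_4/Σλ = 0.00312/0.02663 ≈ 0.117.

0.117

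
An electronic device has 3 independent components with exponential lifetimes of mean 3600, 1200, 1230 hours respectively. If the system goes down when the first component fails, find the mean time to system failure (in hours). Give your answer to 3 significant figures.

520

The first failure time is exponential with rate Σλ_i = 1/3600 + 1/1200 + 1/1230 = 0.00192412 per hour.
E[min] = 1/Σλ = 1/0.00192412 = 519.718 hours.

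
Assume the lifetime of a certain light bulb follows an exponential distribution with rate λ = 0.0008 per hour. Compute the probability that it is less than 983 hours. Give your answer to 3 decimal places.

P(X ≤ 983) = 1 − e^(−λ·983) = 1 − e^(−0.7864) ≈ 0.545.

0.545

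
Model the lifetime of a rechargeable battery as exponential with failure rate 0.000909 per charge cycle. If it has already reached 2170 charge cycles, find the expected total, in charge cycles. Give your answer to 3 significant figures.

3270

By memorylessness, E[X | X > 2170] = 2170 + 1/λ = 2170 + 1100.11 = 3270.11 charge cycles.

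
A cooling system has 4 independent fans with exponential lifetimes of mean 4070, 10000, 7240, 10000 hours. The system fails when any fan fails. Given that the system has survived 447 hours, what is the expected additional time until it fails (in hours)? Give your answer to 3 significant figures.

1710

First-failure rate Σλ = 1/4070 + 1/10000 + 1/7240 + 1/10000 = 0.000583822.
By memorylessness the expected residual is 1/Σλ = 1712.85 hours, regardless of the 447 already elapsed.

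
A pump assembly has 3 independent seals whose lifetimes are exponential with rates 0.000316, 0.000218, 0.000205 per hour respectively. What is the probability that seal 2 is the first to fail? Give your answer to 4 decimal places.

0.2950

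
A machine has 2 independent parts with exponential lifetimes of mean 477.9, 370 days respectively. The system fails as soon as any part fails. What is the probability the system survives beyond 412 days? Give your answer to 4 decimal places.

The first failure time is exponential with rate Σλ_i = 1/477.9 + 1/370 = 0.00479519 per day.
P(min > 412) = e^(−0.00479519·412) = e^(−1.9756) ≈ 0.1387.

0.1387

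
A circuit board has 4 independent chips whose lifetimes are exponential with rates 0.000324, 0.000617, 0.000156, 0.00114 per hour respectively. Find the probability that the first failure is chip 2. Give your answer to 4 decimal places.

The time to first failure is exponential with rate Σλ = 0.000324 + 0.000617 + 0.000156 + 0.00114 = 0.002237.
P(chip 2 first) = λ_2/Σλ = 0.000617/0.002237 ≈ 0.2758.

0.2758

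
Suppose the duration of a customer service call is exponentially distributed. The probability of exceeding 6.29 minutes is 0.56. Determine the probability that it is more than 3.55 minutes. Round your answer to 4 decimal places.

e^(−λ·6.29) = 0.56 ⇒ λ = −ln(0.56)/6.29 = 0.092181.
P(X > 3.55) = e^(−0.092181·3.55) = e^(−0.32724) ≈ 0.7209.

0.7209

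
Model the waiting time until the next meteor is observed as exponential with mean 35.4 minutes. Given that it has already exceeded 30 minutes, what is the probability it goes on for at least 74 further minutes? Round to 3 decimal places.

The rate is λ = 1/35.4 = 0.0282486 per minute.
By the memoryless property, P(X > 30+74 | X > 30) = P(X > 74).
P(X > 74) = e^(−2.0904) ≈ 0.124.

0.124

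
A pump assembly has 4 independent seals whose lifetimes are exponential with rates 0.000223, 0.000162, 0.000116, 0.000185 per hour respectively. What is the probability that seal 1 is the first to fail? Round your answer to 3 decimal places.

The time to first failure is exponential with rate Σλ = 0.000223 + 0.000162 + 0.000116 + 0.000185 = 0.000686.
P(seal 1 first) = λ_1/Σλ = 0.000223/0.000686 ≈ 0.325.

0.325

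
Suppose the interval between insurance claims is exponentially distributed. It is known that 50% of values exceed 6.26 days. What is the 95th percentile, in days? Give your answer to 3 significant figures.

27.1

e^(−λ·6.26) = 0.50 ⇒ λ = −ln(0.50)/6.26 = 0.110726.
95th percentile: 1 − e^(−λt) = 0.95, t = −ln(0.05)/λ = 27.0553 days.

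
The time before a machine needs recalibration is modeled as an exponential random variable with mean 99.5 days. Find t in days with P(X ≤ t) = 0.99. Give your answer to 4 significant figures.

458.2

The rate is λ = 1/99.5 = 0.0100503 per day.
Set 1 − e^(−λt) = 0.99, so t = −ln(0.01)/λ = 4.6052/0.0100503 ≈ 458.214 days.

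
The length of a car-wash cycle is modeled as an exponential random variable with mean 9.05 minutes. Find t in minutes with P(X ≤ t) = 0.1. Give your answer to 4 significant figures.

0.9535

The rate is λ = 1/9.05 = 0.110497 per minute.
Set 1 − e^(−λt) = 0.1, so t = −ln(0.9)/λ = 0.10536/0.110497 ≈ 0.953513 minutes.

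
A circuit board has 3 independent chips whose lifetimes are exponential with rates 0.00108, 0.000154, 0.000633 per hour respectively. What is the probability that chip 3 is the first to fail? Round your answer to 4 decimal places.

The time to first failure is exponential with rate Σλ = 0.00108 + 0.000154 + 0.000633 = 0.001867.
P(chip 3 first) = λ_3/Σλ = 0.000633/0.001867 ≈ 0.3390.

0.3390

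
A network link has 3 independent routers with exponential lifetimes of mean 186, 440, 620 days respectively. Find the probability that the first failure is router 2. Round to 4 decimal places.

0.2454

Rates: λ_i = 1/mean_i → 0.00537634, 0.00227273, 0.0016129; Σλ = 0.00926197.
P(router 2 first) = λ_2/Σλ = 0.00227273/0.00926197 ≈ 0.2454.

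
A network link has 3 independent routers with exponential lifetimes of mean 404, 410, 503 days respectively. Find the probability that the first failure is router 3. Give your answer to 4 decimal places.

0.2880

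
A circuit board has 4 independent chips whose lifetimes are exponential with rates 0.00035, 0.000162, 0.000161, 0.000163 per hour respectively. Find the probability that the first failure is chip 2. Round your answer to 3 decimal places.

The time to first failure is exponential with rate Σλ = 0.00035 + 0.000162 + 0.000161 + 0.000163 = 0.000836.
P(chip 2 first) = λ_2/Σλ = 0.000162/0.000836 ≈ 0.194.

0.194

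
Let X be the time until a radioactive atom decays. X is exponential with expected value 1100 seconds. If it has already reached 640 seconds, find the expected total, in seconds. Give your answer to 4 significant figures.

1740

The rate is λ = 1/1100 = 0.000909091 per second.
By memorylessness, E[X | X > 640] = 640 + 1/λ = 640 + 1100 = 1740 seconds.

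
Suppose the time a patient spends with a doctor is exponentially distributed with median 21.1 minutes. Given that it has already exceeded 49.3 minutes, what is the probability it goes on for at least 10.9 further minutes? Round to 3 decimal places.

0.699

For an exponential, median = ln(2)/λ, so λ = ln 2 / 21.1 = 0.0328506 per minute.
P(X > s+t | X > s) = e^(−λ(s+t))/e^(−λs) = e^(−λt), independent of s = 49.3.
P(X > 10.9) = e^(−0.35807) ≈ 0.699.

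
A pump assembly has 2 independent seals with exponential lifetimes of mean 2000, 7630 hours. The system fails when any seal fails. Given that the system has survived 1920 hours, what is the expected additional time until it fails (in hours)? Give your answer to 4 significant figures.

1585

First-failure rate Σλ = 1/2000 + 1/7630 = 0.000631062.
By memorylessness the expected residual is 1/Σλ = 1584.63 hours, regardless of the 1920 already elapsed.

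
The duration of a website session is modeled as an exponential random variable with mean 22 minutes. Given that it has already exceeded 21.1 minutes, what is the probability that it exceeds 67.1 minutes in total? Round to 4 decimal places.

0.1236

The rate is λ = 1/22 = 0.0454545 per minute.
P(X > s+t | X > s) = e^(−λ(s+t))/e^(−λs) = e^(−λt), independent of s = 21.1.
P(X > 46) = e^(−2.0909) ≈ 0.1236.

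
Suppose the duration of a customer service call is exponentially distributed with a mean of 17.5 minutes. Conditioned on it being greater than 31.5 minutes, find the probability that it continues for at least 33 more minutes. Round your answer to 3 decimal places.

0.152

The rate is λ = 1/17.5 = 0.0571429 per minute.
By the memoryless property, P(X > 31.5+33 | X > 31.5) = P(X > 33).
P(X > 33) = e^(−1.8857) ≈ 0.152.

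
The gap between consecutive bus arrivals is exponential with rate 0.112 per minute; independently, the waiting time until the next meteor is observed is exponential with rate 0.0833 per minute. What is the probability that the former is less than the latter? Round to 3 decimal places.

λ_1 = 0.112, λ_2 = 0.0833.
For independent exponentials, P(the former < the latter) = λ_1/(λ_1+λ_2) = 0.112/0.1953 ≈ 0.573.

0.573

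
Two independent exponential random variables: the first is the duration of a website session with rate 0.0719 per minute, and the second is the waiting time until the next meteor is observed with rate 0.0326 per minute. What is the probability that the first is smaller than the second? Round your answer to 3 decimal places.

λ_1 = 0.0719, λ_2 = 0.0326.
For independent exponentials, P(the first < the second) = λ_1/(λ_1+λ_2) = 0.0719/0.1045 ≈ 0.688.

0.688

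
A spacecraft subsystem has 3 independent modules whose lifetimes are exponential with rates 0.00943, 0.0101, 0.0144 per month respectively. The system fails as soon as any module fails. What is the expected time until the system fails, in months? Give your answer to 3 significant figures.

The time to first failure is exponential with rate Σλ = 0.00943 + 0.0101 + 0.0144 = 0.03393.
E[min] = 1/Σλ = 1/0.03393 = 29.4724 months.

29.5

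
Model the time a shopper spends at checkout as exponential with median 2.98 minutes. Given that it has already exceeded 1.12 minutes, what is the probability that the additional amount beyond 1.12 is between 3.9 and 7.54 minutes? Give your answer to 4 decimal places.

0.2306

For an exponential, median = ln(2)/λ, so λ = ln 2 / 2.98 = 0.2326 per minute.
Memoryless: the residual past 1.12 is again Exp(λ).
P(3.9 < residual < 7.54) = e^(−λ·3.9) − e^(−λ·7.54) = 0.40368 − 0.17311 ≈ 0.2306.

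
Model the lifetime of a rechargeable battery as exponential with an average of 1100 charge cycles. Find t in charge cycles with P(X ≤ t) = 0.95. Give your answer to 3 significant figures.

3300

The rate is λ = 1/1100 = 0.000909091 per charge cycle.
Set 1 − e^(−λt) = 0.95, so t = −ln(0.05)/λ = 2.9957/0.000909091 ≈ 3295.31 charge cycles.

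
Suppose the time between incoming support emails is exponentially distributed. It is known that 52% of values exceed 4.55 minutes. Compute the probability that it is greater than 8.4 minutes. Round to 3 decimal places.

e^(−λ·4.55) = 0.52 ⇒ λ = −ln(0.52)/4.55 = 0.14372.
P(X > 8.4) = e^(−0.14372·8.4) = e^(−1.2072) ≈ 0.299.

0.299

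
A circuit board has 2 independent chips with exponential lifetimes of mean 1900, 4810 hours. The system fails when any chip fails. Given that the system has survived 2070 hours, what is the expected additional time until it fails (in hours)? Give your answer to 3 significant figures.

1360

First-failure rate Σλ = 1/1900 + 1/4810 = 0.000734216.
By memorylessness the expected residual is 1/Σλ = 1362 hours, regardless of the 2070 already elapsed.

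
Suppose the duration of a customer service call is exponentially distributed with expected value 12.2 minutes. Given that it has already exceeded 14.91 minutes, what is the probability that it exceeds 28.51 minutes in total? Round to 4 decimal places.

The rate is λ = 1/12.2 = 0.0819672 per minute.
P(X > s+t | X > s) = e^(−λ(s+t))/e^(−λs) = e^(−λt), independent of s = 14.91.
P(X > 13.6) = e^(−1.1148) ≈ 0.3280.

0.3280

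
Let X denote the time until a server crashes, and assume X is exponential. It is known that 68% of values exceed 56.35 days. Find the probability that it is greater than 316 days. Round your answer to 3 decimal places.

e^(−λ·56.35) = 0.68 ⇒ λ = −ln(0.68)/56.35 = 0.00684405.
P(X > 316) = e^(−0.00684405·316) = e^(−2.1627) ≈ 0.115.

0.115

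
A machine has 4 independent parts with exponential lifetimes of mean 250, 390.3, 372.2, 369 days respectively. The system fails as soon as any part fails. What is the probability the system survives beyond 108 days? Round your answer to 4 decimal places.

0.2748

The first failure time is exponential with rate Σλ_i = 1/250 + 1/390.3 + 1/372.2 + 1/369 = 0.0119589 per day.
P(min > 108) = e^(−0.0119589·108) = e^(−1.2916) ≈ 0.2748.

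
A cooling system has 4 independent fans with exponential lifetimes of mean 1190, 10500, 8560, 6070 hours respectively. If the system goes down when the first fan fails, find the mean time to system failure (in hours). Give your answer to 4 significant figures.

The first failure time is exponential with rate Σλ_i = 1/1190 + 1/10500 + 1/8560 + 1/6070 = 0.00121714 per hour.
E[min] = 1/Σλ = 1/0.00121714 = 821.597 hours.

821.6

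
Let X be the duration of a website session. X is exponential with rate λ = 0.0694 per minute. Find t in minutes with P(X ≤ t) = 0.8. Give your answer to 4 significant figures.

23.19

Set 1 − e^(−λt) = 0.8, so t = −ln(0.2)/λ = 1.6094/0.0694 ≈ 23.1907 minutes.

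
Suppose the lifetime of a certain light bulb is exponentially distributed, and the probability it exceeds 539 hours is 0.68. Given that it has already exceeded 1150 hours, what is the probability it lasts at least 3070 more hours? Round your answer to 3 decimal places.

From e^(−λ·539) = 0.68, λ = −ln(0.68)/539 = 0.000715515.
Memoryless: P(X > 1150+3070 | X > 1150) = P(X > 3070) = e^(−0.000715515·3070) ≈ 0.111.

0.111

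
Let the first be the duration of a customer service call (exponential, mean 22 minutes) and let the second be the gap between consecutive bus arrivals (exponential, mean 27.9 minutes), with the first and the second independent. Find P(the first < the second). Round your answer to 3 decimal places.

λ_1 = 1/22 = 0.0454545, λ_2 = 1/27.9 = 0.0358423.
For independent exponentials, P(the first < the second) = λ_1/(λ_1+λ_2) = 0.0454545/0.0812968 ≈ 0.559.

0.559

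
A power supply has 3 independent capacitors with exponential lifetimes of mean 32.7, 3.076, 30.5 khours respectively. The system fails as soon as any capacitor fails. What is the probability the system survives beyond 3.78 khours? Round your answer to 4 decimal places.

0.2303

The first failure time is exponential with rate Σλ_i = 1/32.7 + 1/3.076 + 1/30.5 = 0.388465 per khour.
P(min > 3.78) = e^(−0.388465·3.78) = e^(−1.4684) ≈ 0.2303.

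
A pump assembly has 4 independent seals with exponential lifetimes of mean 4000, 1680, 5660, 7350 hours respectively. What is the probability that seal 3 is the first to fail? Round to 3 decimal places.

0.153

Rates: λ_i = 1/mean_i → 0.00025, 0.000595238, 0.000176678, 0.000136054; Σλ = 0.00115797.
P(seal 3 first) = λ_3/Σλ = 0.000176678/0.00115797 ≈ 0.153.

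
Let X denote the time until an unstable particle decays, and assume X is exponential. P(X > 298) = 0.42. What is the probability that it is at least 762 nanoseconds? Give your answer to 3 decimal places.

e^(−λ·298) = 0.42 ⇒ λ = −ln(0.42)/298 = 0.00291108.
P(X > 762) = e^(−0.00291108·762) = e^(−2.2182) ≈ 0.109.

0.109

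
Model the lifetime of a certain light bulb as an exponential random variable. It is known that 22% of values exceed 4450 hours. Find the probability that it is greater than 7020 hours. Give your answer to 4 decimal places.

0.0918

e^(−λ·4450) = 0.22 ⇒ λ = −ln(0.22)/4450 = 0.000340253.
P(X > 7020) = e^(−0.000340253·7020) = e^(−2.3886) ≈ 0.0918.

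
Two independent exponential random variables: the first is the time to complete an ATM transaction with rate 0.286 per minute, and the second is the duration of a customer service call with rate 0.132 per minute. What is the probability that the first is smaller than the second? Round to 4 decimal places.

0.6842

λ_1 = 0.286, λ_2 = 0.132.
For independent exponentials, P(the first < the second) = λ_1/(λ_1+λ_2) = 0.286/0.418 ≈ 0.6842.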